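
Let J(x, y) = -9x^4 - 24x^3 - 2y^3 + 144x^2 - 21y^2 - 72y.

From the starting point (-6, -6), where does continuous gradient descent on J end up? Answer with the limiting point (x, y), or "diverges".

diverges

J is separable, so gradient descent decouples: x follows -∂J/∂x, y follows -∂J/∂y.
∂J/∂x = -36x(x - 2)(x + 4); at x=-6 this is 3456, so x decreases.
∂J/∂y = -6(y + 3)(y + 4); at y=-6 this is -36, so y increases.
The x-coordinate has no critical point in that direction and runs off to infinity.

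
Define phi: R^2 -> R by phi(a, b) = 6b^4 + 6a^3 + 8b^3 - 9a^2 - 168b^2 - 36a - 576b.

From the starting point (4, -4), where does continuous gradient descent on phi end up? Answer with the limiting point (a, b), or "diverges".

(2, -3)

phi is separable, so gradient descent decouples: a follows -∂phi/∂a, b follows -∂phi/∂b.
∂phi/∂a = 18(a - 2)(a + 1); at a=4 this is 180, so a decreases.
∂phi/∂b = 24(b - 4)(b + 2)(b + 3); at b=-4 this is -384, so b increases.
a converges to its nearest critical value 2 (a local min of the a-part); b converges to -3. The iterate converges to (2, -3).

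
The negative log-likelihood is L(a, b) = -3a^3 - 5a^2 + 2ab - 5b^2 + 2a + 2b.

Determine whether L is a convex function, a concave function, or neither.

neither

The term -3a^3 is cubic, so the Hessian is not constant.
∂²L/∂a² = -18a - 10, which takes both signs as a varies (negative for sufficiently large a). A diagonal entry of the Hessian changing sign means the Hessian is neither positive- nor negative-semidefinite on all of R^2.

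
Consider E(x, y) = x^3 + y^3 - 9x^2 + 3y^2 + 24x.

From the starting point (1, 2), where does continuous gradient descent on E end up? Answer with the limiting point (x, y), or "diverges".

E is separable, so gradient descent decouples: x follows -∂E/∂x, y follows -∂E/∂y.
∂E/∂x = 3(x - 4)(x - 2); at x=1 this is 9, so x decreases.
∂E/∂y = 3y(y + 2); at y=2 this is 24, so y decreases.
The x-coordinate has no critical point in that direction and runs off to infinity.

diverges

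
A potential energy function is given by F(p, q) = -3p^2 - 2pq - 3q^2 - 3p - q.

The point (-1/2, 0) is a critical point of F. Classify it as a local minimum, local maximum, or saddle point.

local maximum

The Hessian of F is constant: H = [[-6, -2], [-2, -6]].
det(H) = (-6)·(-6) − (-2)² = 32.
det(H) > 0 and tr(H) = -12 < 0, so H is negative definite and the point is a local maximum.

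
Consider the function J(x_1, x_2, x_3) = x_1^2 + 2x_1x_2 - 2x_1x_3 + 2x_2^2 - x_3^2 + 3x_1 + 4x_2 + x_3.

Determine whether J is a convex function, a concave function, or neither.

neither

J is quadratic, so its Hessian is the constant matrix H = [[2, 2, -2], [2, 4, 0], [-2, 0, -2]].
Leading principal minors: 2, 4, -24.
Neither pattern holds ⇒ H is indefinite ⇒ neither convex nor concave.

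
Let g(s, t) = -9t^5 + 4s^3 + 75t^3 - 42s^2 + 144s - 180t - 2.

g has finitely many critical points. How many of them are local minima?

2

g separates as a function of s plus a function of t, so ∇g=0 decouples.
∂g/∂s = 12(s - 4)(s - 3) = 0 at s ∈ {3, 4}; ∂g/∂t = -45(t - 2)(t - 1)(t + 1)(t + 2) = 0 at t ∈ {-2, -1, 1, 2}.
The Hessian is diagonal: diag(g_ss, g_tt). Second derivatives: g_ss(3)=-12, g_ss(4)=12; g_tt(-2)=540, g_tt(-1)=-270, g_tt(1)=270, g_tt(2)=-540.
Local minima occur where both diagonal entries positive: (4, -2), (4, 1). Count: 2.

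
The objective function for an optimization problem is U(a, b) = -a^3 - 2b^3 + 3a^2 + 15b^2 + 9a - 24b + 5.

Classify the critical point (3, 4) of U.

The mixed partial ∂²U/∂a∂b is 0, so the Hessian at any point is diag(U_aa, U_bb) = diag(6(-a + 1), 6(-2b + 5)).
At (3, 4): H = diag(-12, -18).
Both eigenvalues are negative, so H is negative definite: a local maximum.

local maximum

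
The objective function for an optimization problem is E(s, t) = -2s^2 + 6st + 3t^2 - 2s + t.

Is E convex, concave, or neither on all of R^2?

E is quadratic, so its Hessian is the constant matrix H = [[-4, 6], [6, 6]].
det(H) = -60, tr(H) = 2.
det(H) < 0, so H is indefinite: neither convex nor concave.

neither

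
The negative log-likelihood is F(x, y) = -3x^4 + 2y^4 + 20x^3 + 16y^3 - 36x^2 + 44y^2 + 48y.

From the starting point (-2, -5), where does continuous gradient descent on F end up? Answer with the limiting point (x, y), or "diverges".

F is separable, so gradient descent decouples: x follows -∂F/∂x, y follows -∂F/∂y.
∂F/∂x = -12x(x - 3)(x - 2); at x=-2 this is 480, so x decreases.
∂F/∂y = 8(y + 1)(y + 2)(y + 3); at y=-5 this is -192, so y increases.
The x-coordinate has no critical point in that direction and runs off to infinity.

diverges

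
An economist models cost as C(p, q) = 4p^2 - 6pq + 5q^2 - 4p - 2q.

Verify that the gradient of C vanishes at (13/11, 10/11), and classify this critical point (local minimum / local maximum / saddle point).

∇C = (8p - 6q - 4, -6p + 10q - 2); substituting (13/11, 10/11) gives ∇C = (0, 0), so (13/11, 10/11) is indeed a critical point.
The Hessian of C is constant: H = [[8, -6], [-6, 10]].
det(H) = 8·10 − (-6)² = 44.
det(H) > 0 and tr(H) = 18 > 0, so H is positive definite and the point is a local minimum.

local minimum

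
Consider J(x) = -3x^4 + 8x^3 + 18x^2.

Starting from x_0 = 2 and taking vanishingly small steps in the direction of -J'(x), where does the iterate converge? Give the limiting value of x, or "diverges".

0

J'(x) = -12x(x - 3)(x + 1), so J'(2) = 72.
Gradient descent moves in the -J' direction, i.e. x is decreasing.
The nearest critical point in that direction is x = 0, where J'' = 36 > 0 (a local minimum). The iterate converges there.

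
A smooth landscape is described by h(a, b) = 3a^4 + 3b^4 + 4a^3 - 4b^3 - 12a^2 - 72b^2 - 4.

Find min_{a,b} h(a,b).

-676

h(a,b) separates as P(a) + Q(b) − 4, so its minimum is min P + min Q − 4.
P'(a) = 12a(a - 1)(a + 2) vanishes at a ∈ {-2, 0, 1}; Q'(b) = 12b(b - 4)(b + 3) vanishes at b ∈ {-3, 0, 4}.
Local minima of P (where P''>0): P(-2)=-32, P(1)=-5. Local minima of Q: Q(-3)=-297, Q(4)=-640.
So the global minimum of h is P(-2) + Q(4) − 4 = -32 − 640 − 4 = -676, attained at (-2, 4).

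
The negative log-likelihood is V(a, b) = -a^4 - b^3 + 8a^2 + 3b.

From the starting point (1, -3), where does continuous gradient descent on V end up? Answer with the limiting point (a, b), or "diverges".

V is separable, so gradient descent decouples: a follows -∂V/∂a, b follows -∂V/∂b.
∂V/∂a = -4a(a - 2)(a + 2); at a=1 this is 12, so a decreases.
∂V/∂b = -3(b - 1)(b + 1); at b=-3 this is -24, so b increases.
a converges to its nearest critical value 0 (a local min of the a-part); b converges to -1. The iterate converges to (0, -1).

(0, -1)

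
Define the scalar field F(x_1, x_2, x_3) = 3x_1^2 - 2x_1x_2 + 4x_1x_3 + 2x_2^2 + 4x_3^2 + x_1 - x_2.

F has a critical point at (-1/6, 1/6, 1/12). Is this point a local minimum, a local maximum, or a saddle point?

local minimum

The Hessian is constant: H = [[6, -2, 4], [-2, 4, 0], [4, 0, 8]].
Leading principal minors: Δ₁ = 6, Δ₂ = 20, Δ₃ = 96.
All leading minors are positive, so H is positive definite: a local minimum.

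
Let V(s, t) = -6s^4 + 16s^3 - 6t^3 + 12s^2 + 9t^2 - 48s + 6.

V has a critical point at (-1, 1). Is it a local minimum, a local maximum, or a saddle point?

The mixed partial ∂²V/∂s∂t is 0, so the Hessian at any point is diag(V_ss, V_tt) = diag(24(-3s^2 + 4s + 1), 18(-2t + 1)).
At (-1, 1): H = diag(-144, -18).
Both eigenvalues are negative, so H is negative definite: a local maximum.

local maximum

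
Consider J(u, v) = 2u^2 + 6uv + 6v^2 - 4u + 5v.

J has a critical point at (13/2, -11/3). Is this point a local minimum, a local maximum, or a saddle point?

local minimum

The Hessian of J is constant: H = [[4, 6], [6, 12]].
det(H) = 4·12 − 6² = 12.
det(H) > 0 and tr(H) = 16 > 0, so H is positive definite and the point is a local minimum.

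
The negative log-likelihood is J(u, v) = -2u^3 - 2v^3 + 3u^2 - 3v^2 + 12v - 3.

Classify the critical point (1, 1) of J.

The mixed partial ∂²J/∂u∂v is 0, so the Hessian at any point is diag(J_uu, J_vv) = diag(6(-2u + 1), -6(2v + 1)).
At (1, 1): H = diag(-6, -18).
Both eigenvalues are negative, so H is negative definite: a local maximum.

local maximum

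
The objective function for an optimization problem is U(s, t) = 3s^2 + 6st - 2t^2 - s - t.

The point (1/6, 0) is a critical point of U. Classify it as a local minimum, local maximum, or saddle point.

saddle point

The Hessian of U is constant: H = [[6, 6], [6, -4]].
det(H) = 6·(-4) − 6² = -60.
Since det(H) < 0, H is indefinite and the critical point is a saddle point.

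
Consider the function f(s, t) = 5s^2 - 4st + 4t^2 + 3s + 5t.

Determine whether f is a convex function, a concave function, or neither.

convex

f is quadratic, so its Hessian is the constant matrix H = [[10, -4], [-4, 8]].
det(H) = 64, tr(H) = 18.
det(H) > 0 and tr(H) > 0, so H is positive definite everywhere: convex.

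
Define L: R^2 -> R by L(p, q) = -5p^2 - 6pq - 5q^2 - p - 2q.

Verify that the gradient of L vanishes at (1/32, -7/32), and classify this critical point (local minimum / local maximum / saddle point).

local maximum

∇L = (-10p - 6q - 1, -6p - 10q - 2); substituting (1/32, -7/32) gives ∇L = (0, 0), so (1/32, -7/32) is indeed a critical point.
The Hessian of L is constant: H = [[-10, -6], [-6, -10]].
det(H) = (-10)·(-10) − (-6)² = 64.
det(H) > 0 and tr(H) = -20 < 0, so H is negative definite and the point is a local maximum.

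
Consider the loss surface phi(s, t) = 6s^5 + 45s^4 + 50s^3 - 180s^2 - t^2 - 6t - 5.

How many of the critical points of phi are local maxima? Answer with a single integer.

phi separates as a function of s plus a function of t, so ∇phi=0 decouples.
∂phi/∂s = 30s(s - 1)(s + 3)(s + 4) = 0 at s ∈ {-4, -3, 0, 1}; ∂phi/∂t = -2(t + 3) = 0 at t ∈ {-3}.
The Hessian is diagonal: diag(phi_ss, phi_tt). Second derivatives: phi_ss(-4)=-600, phi_ss(-3)=360, phi_ss(0)=-360, phi_ss(1)=600; phi_tt(-3)=-2.
Local maxima occur where both diagonal entries negative: (-4, -3), (0, -3). Count: 2.

2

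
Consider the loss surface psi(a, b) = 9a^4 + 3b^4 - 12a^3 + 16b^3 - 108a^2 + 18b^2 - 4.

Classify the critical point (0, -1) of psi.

local maximum

The mixed partial ∂²psi/∂a∂b is 0, so the Hessian at any point is diag(psi_aa, psi_bb) = diag(36(3a^2 - 2a - 6), 12(3b^2 + 8b + 3)).
At (0, -1): H = diag(-216, -24).
Both eigenvalues are negative, so H is negative definite: a local maximum.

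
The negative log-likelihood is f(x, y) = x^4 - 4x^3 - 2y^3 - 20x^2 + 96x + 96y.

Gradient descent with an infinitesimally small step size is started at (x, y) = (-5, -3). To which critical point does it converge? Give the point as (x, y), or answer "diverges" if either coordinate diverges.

f is separable, so gradient descent decouples: x follows -∂f/∂x, y follows -∂f/∂y.
∂f/∂x = 4(x - 4)(x - 2)(x + 3); at x=-5 this is -504, so x increases.
∂f/∂y = -6(y - 4)(y + 4); at y=-3 this is 42, so y decreases.
x converges to its nearest critical value -3 (a local min of the x-part); y converges to -4. The iterate converges to (-3, -4).

(-3, -4)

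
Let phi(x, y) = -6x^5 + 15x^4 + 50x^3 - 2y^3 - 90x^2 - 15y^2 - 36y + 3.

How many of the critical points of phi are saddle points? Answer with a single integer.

phi separates as a function of x plus a function of y, so ∇phi=0 decouples.
∂phi/∂x = -30x(x - 3)(x - 1)(x + 2) = 0 at x ∈ {-2, 0, 1, 3}; ∂phi/∂y = -6(y + 2)(y + 3) = 0 at y ∈ {-3, -2}.
The Hessian is diagonal: diag(phi_xx, phi_yy). Second derivatives: phi_xx(-2)=900, phi_xx(0)=-180, phi_xx(1)=180, phi_xx(3)=-900; phi_yy(-3)=6, phi_yy(-2)=-6.
Saddle points occur where the two diagonal entries have opposite signs: (-2, -2), (0, -3), (1, -2), (3, -3). Count: 4.

4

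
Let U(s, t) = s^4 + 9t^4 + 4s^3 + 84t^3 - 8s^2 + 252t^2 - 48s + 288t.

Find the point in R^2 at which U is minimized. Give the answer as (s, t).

U(s,t) separates as P(s) + Q(t), so its minimum is min P + min Q.
P'(s) = 4(s - 2)(s + 2)(s + 3) vanishes at s ∈ {-3, -2, 2}; Q'(t) = 36(t + 1)(t + 2)(t + 4) vanishes at t ∈ {-4, -2, -1}.
Local minima of P (where P''>0): P(-3)=45, P(2)=-80. Local minima of Q: Q(-4)=-192, Q(-1)=-111.
So the global minimum of U is P(2) + Q(-4) = -80 − 192 = -272, attained at (2, -4).

(2, -4)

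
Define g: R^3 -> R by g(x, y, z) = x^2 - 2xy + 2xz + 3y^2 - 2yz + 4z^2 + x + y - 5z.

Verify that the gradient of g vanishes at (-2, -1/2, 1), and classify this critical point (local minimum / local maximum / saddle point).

∇g = (2x - 2y + 2z + 1, -2x + 6y - 2z + 1, 2x - 2y + 8z - 5); substituting (-2, -1/2, 1) gives ∇g = (0, 0, 0), so (-2, -1/2, 1) is indeed a critical point.
The Hessian is constant: H = [[2, -2, 2], [-2, 6, -2], [2, -2, 8]].
Leading principal minors: Δ₁ = 2, Δ₂ = 8, Δ₃ = 48.
All leading minors are positive, so H is positive definite: a local minimum.

local minimum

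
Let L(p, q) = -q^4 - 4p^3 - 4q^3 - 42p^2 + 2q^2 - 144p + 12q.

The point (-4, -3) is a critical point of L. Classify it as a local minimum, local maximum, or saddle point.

The mixed partial ∂²L/∂p∂q is 0, so the Hessian at any point is diag(L_pp, L_qq) = diag(-12(2p + 7), 4(-3q^2 - 6q + 1)).
At (-4, -3): H = diag(12, -32).
The eigenvalues have opposite signs, so H is indefinite: a saddle point.

saddle point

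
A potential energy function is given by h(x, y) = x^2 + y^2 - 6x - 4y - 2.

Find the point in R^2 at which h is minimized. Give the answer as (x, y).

(3, 2)

h(x,y) separates as P(x) + Q(y) − 2, so its minimum is min P + min Q − 2.
P'(x) = 2x - 6 vanishes at x ∈ {3}; Q'(y) = 2y - 4 vanishes at y ∈ {2}.
Local minima of P (where P''>0): P(3)=-9. Local minima of Q: Q(2)=-4.
So the global minimum of h is P(3) + Q(2) − 2 = -9 − 4 − 2 = -15, attained at (3, 2).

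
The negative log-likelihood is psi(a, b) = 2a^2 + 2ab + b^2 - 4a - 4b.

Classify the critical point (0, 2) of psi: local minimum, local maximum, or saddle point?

The Hessian of psi is constant: H = [[4, 2], [2, 2]].
det(H) = 4·2 − 2² = 4.
det(H) > 0 and tr(H) = 6 > 0, so H is positive definite and the point is a local minimum.

local minimum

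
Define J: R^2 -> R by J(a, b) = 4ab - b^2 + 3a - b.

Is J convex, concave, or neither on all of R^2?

J is quadratic, so its Hessian is the constant matrix H = [[0, 4], [4, -2]].
det(H) = -16, tr(H) = -2.
det(H) < 0, so H is indefinite: neither convex nor concave.

neither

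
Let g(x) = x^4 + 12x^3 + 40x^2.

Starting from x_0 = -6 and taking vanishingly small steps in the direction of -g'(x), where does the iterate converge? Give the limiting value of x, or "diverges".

g'(x) = 4x(x + 4)(x + 5), so g'(-6) = -48.
Gradient descent moves in the -g' direction, i.e. x is increasing.
The nearest critical point in that direction is x = -5, where g'' = 20 > 0 (a local minimum). The iterate converges there.

-5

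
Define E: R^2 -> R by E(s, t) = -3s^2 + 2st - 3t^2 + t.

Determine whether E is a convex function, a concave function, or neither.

concave

E is quadratic, so its Hessian is the constant matrix H = [[-6, 2], [2, -6]].
det(H) = 32, tr(H) = -12.
det(H) > 0 and tr(H) < 0, so H is negative definite everywhere: concave.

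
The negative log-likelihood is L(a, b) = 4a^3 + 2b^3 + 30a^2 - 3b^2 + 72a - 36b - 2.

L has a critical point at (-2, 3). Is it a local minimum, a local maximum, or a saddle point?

The mixed partial ∂²L/∂a∂b is 0, so the Hessian at any point is diag(L_aa, L_bb) = diag(12(2a + 5), 6(2b - 1)).
At (-2, 3): H = diag(12, 30).
Both eigenvalues are positive, so H is positive definite: a local minimum.

local minimum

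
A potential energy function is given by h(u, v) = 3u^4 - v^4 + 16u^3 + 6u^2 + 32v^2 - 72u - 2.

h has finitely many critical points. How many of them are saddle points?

h separates as a function of u plus a function of v, so ∇h=0 decouples.
∂h/∂u = 12(u - 1)(u + 2)(u + 3) = 0 at u ∈ {-3, -2, 1}; ∂h/∂v = -4v(v - 4)(v + 4) = 0 at v ∈ {-4, 0, 4}.
The Hessian is diagonal: diag(h_uu, h_vv). Second derivatives: h_uu(-3)=48, h_uu(-2)=-36, h_uu(1)=144; h_vv(-4)=-128, h_vv(0)=64, h_vv(4)=-128.
Saddle points occur where the two diagonal entries have opposite signs: (-3, -4), (-3, 4), (-2, 0), (1, -4), (1, 4). Count: 5.

5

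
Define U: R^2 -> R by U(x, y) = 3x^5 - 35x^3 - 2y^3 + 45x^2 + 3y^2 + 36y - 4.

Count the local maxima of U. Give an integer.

U separates as a function of x plus a function of y, so ∇U=0 decouples.
∂U/∂x = 15x(x - 2)(x - 1)(x + 3) = 0 at x ∈ {-3, 0, 1, 2}; ∂U/∂y = -6(y - 3)(y + 2) = 0 at y ∈ {-2, 3}.
The Hessian is diagonal: diag(U_xx, U_yy). Second derivatives: U_xx(-3)=-900, U_xx(0)=90, U_xx(1)=-60, U_xx(2)=150; U_yy(-2)=30, U_yy(3)=-30.
Local maxima occur where both diagonal entries negative: (-3, 3), (1, 3). Count: 2.

2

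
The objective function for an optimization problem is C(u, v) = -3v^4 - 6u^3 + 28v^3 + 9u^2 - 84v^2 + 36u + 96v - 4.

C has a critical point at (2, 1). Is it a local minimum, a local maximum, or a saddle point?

The mixed partial ∂²C/∂u∂v is 0, so the Hessian at any point is diag(C_uu, C_vv) = diag(18(-2u + 1), 12(-3v^2 + 14v - 14)).
At (2, 1): H = diag(-54, -36).
Both eigenvalues are negative, so H is negative definite: a local maximum.

local maximum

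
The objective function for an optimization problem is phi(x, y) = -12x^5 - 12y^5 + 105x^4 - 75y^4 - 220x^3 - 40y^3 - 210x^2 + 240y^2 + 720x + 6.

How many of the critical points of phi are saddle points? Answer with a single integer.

phi separates as a function of x plus a function of y, so ∇phi=0 decouples.
∂phi/∂x = -60(x - 4)(x - 3)(x - 1)(x + 1) = 0 at x ∈ {-1, 1, 3, 4}; ∂phi/∂y = -60y(y - 1)(y + 2)(y + 4) = 0 at y ∈ {-4, -2, 0, 1}.
The Hessian is diagonal: diag(phi_xx, phi_yy). Second derivatives: phi_xx(-1)=2400, phi_xx(1)=-720, phi_xx(3)=480, phi_xx(4)=-900; phi_yy(-4)=2400, phi_yy(-2)=-720, phi_yy(0)=480, phi_yy(1)=-900.
Saddle points occur where the two diagonal entries have opposite signs: (-1, -2), (-1, 1), (1, -4), (1, 0), (3, -2), (3, 1), (4, -4), (4, 0). Count: 8.

8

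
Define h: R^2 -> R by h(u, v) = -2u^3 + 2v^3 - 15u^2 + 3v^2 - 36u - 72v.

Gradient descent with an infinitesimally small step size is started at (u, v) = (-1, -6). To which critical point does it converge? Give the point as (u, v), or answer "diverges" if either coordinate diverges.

diverges

h is separable, so gradient descent decouples: u follows -∂h/∂u, v follows -∂h/∂v.
∂h/∂u = -6(u + 2)(u + 3); at u=-1 this is -12, so u increases.
∂h/∂v = 6(v - 3)(v + 4); at v=-6 this is 108, so v decreases.
The u-coordinate has no critical point in that direction and runs off to infinity.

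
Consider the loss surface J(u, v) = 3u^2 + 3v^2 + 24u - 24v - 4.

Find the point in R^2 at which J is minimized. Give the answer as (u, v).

J(u,v) separates as P(u) + Q(v) − 4, so its minimum is min P + min Q − 4.
P'(u) = 6u + 24 vanishes at u ∈ {-4}; Q'(v) = 6v - 24 vanishes at v ∈ {4}.
Local minima of P (where P''>0): P(-4)=-48. Local minima of Q: Q(4)=-48.
So the global minimum of J is P(-4) + Q(4) − 4 = -48 − 48 − 4 = -100, attained at (-4, 4).

(-4, 4)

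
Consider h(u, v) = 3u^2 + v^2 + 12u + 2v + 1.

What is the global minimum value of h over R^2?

-12

h(u,v) separates as P(u) + Q(v) + 1, so its minimum is min P + min Q + 1.
P'(u) = 6u + 12 vanishes at u ∈ {-2}; Q'(v) = 2v + 2 vanishes at v ∈ {-1}.
Local minima of P (where P''>0): P(-2)=-12. Local minima of Q: Q(-1)=-1.
So the global minimum of h is P(-2) + Q(-1) + 1 = -12 − 1 + 1 = -12, attained at (-2, -1).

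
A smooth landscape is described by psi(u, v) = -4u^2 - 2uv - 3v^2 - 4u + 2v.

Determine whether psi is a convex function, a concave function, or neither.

psi is quadratic, so its Hessian is the constant matrix H = [[-8, -2], [-2, -6]].
det(H) = 44, tr(H) = -14.
det(H) > 0 and tr(H) < 0, so H is negative definite everywhere: concave.

concave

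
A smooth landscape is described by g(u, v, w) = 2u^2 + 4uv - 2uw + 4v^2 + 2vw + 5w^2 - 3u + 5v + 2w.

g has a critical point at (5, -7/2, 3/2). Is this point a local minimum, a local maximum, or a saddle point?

The Hessian is constant: H = [[4, 4, -2], [4, 8, 2], [-2, 2, 10]].
Leading principal minors: Δ₁ = 4, Δ₂ = 16, Δ₃ = 80.
All leading minors are positive, so H is positive definite: a local minimum.

local minimum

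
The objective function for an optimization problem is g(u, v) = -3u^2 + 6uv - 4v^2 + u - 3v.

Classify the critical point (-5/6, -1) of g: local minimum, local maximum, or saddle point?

The Hessian of g is constant: H = [[-6, 6], [6, -8]].
det(H) = (-6)·(-8) − 6² = 12.
det(H) > 0 and tr(H) = -14 < 0, so H is negative definite and the point is a local maximum.

local maximum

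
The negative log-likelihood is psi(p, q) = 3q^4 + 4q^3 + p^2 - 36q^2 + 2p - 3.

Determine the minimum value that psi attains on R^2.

psi(p,q) separates as A(p) + B(q) − 3, so its minimum is min A + min B − 3.
A'(p) = 2p + 2 vanishes at p ∈ {-1}; B'(q) = 12q(q - 2)(q + 3) vanishes at q ∈ {-3, 0, 2}.
Local minima of A (where A''>0): A(-1)=-1. Local minima of B: B(-3)=-189, B(2)=-64.
So the global minimum of psi is A(-1) + B(-3) − 3 = -1 − 189 − 3 = -193, attained at (-1, -3).

-193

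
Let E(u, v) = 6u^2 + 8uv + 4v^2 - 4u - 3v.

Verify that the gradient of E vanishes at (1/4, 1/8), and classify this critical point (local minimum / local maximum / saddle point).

∇E = (12u + 8v - 4, 8u + 8v - 3); substituting (1/4, 1/8) gives ∇E = (0, 0), so (1/4, 1/8) is indeed a critical point.
The Hessian of E is constant: H = [[12, 8], [8, 8]].
det(H) = 12·8 − 8² = 32.
det(H) > 0 and tr(H) = 20 > 0, so H is positive definite and the point is a local minimum.

local minimum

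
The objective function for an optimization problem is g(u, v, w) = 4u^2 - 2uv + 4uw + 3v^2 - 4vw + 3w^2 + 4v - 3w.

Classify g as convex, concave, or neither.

g is quadratic, so its Hessian is the constant matrix H = [[8, -2, 4], [-2, 6, -4], [4, -4, 6]].
Leading principal minors: 8, 44, 104.
All positive ⇒ H ≻ 0 ⇒ convex.

convex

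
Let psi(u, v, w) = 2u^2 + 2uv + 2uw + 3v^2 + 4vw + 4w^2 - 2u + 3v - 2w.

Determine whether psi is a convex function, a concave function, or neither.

convex

psi is quadratic, so its Hessian is the constant matrix H = [[4, 2, 2], [2, 6, 4], [2, 4, 8]].
Leading principal minors: 4, 20, 104.
All positive ⇒ H ≻ 0 ⇒ convex.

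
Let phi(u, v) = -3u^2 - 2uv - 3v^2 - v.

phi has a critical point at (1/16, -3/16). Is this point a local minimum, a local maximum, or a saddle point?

local maximum

The Hessian of phi is constant: H = [[-6, -2], [-2, -6]].
det(H) = (-6)·(-6) − (-2)² = 32.
det(H) > 0 and tr(H) = -12 < 0, so H is negative definite and the point is a local maximum.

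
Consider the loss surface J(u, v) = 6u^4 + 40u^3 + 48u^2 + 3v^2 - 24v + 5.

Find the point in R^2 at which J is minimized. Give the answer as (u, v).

(-4, 4)

J(u,v) separates as P(u) + Q(v) + 5, so its minimum is min P + min Q + 5.
P'(u) = 24u(u + 1)(u + 4) vanishes at u ∈ {-4, -1, 0}; Q'(v) = 6v - 24 vanishes at v ∈ {4}.
Local minima of P (where P''>0): P(-4)=-256, P(0)=0. Local minima of Q: Q(4)=-48.
So the global minimum of J is P(-4) + Q(4) + 5 = -256 − 48 + 5 = -299, attained at (-4, 4).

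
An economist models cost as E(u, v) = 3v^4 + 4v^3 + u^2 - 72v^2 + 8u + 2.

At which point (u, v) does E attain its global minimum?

(-4, -4)

E(u,v) separates as P(u) + Q(v) + 2, so its minimum is min P + min Q + 2.
P'(u) = 2u + 8 vanishes at u ∈ {-4}; Q'(v) = 12v(v - 3)(v + 4) vanishes at v ∈ {-4, 0, 3}.
Local minima of P (where P''>0): P(-4)=-16. Local minima of Q: Q(-4)=-640, Q(3)=-297.
So the global minimum of E is P(-4) + Q(-4) + 2 = -16 − 640 + 2 = -654, attained at (-4, -4).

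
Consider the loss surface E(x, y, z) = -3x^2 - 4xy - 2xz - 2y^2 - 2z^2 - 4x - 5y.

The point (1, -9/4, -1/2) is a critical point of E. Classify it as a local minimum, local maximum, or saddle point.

The Hessian is constant: H = [[-6, -4, -2], [-4, -4, 0], [-2, 0, -4]].
Leading principal minors: Δ₁ = -6, Δ₂ = 8, Δ₃ = -16.
The minors alternate sign starting negative (−, +, −), so H is negative definite: a local maximum.

local maximum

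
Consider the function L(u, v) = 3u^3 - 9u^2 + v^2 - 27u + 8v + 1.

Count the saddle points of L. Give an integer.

1

L separates as a function of u plus a function of v, so ∇L=0 decouples.
∂L/∂u = 9(u - 3)(u + 1) = 0 at u ∈ {-1, 3}; ∂L/∂v = 2(v + 4) = 0 at v ∈ {-4}.
The Hessian is diagonal: diag(L_uu, L_vv). Second derivatives: L_uu(-1)=-36, L_uu(3)=36; L_vv(-4)=2.
Saddle points occur where the two diagonal entries have opposite signs: (-1, -4). Count: 1.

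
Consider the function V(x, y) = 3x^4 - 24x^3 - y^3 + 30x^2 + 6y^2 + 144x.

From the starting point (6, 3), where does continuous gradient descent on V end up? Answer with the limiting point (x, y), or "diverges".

V is separable, so gradient descent decouples: x follows -∂V/∂x, y follows -∂V/∂y.
∂V/∂x = 12(x - 4)(x - 3)(x + 1); at x=6 this is 504, so x decreases.
∂V/∂y = -3y(y - 4); at y=3 this is 9, so y decreases.
x converges to its nearest critical value 4 (a local min of the x-part); y converges to 0. The iterate converges to (4, 0).

(4, 0)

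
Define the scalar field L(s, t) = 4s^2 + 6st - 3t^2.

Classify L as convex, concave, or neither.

neither

L is quadratic, so its Hessian is the constant matrix H = [[8, 6], [6, -6]].
det(H) = -84, tr(H) = 2.
det(H) < 0, so H is indefinite: neither convex nor concave.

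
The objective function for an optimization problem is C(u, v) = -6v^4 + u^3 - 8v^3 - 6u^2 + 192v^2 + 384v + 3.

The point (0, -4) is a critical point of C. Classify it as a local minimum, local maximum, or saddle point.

The mixed partial ∂²C/∂u∂v is 0, so the Hessian at any point is diag(C_uu, C_vv) = diag(6(u - 2), 24(-3v^2 - 2v + 16)).
At (0, -4): H = diag(-12, -576).
Both eigenvalues are negative, so H is negative definite: a local maximum.

local maximum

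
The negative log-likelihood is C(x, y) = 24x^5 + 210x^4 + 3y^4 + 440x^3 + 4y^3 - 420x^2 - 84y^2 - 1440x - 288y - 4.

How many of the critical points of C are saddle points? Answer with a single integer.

C separates as a function of x plus a function of y, so ∇C=0 decouples.
∂C/∂x = 120(x - 1)(x + 1)(x + 3)(x + 4) = 0 at x ∈ {-4, -3, -1, 1}; ∂C/∂y = 12(y - 4)(y + 2)(y + 3) = 0 at y ∈ {-3, -2, 4}.
The Hessian is diagonal: diag(C_xx, C_yy). Second derivatives: C_xx(-4)=-1800, C_xx(-3)=960, C_xx(-1)=-1440, C_xx(1)=4800; C_yy(-3)=84, C_yy(-2)=-72, C_yy(4)=504.
Saddle points occur where the two diagonal entries have opposite signs: (-4, -3), (-4, 4), (-3, -2), (-1, -3), (-1, 4), (1, -2). Count: 6.

6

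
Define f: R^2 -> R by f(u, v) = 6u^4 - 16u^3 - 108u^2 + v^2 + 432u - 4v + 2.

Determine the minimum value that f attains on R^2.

f(u,v) separates as P(u) + Q(v) + 2, so its minimum is min P + min Q + 2.
P'(u) = 24(u - 3)(u - 2)(u + 3) vanishes at u ∈ {-3, 2, 3}; Q'(v) = 2v - 4 vanishes at v ∈ {2}.
Local minima of P (where P''>0): P(-3)=-1350, P(3)=378. Local minima of Q: Q(2)=-4.
So the global minimum of f is P(-3) + Q(2) + 2 = -1350 − 4 + 2 = -1352, attained at (-3, 2).

-1352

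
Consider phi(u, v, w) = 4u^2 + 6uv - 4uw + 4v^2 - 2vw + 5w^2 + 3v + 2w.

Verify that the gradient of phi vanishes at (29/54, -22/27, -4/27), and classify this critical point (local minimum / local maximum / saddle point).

local minimum

∇phi = (8u + 6v - 4w, 6u + 8v - 2w + 3, -4u - 2v + 10w + 2); substituting (29/54, -22/27, -4/27) gives ∇phi = (0, 0, 0), so (29/54, -22/27, -4/27) is indeed a critical point.
The Hessian is constant: H = [[8, 6, -4], [6, 8, -2], [-4, -2, 10]].
Leading principal minors: Δ₁ = 8, Δ₂ = 28, Δ₃ = 216.
All leading minors are positive, so H is positive definite: a local minimum.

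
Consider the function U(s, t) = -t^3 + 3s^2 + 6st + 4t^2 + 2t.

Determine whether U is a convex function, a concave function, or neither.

The term -t^3 is cubic, so the Hessian is not constant.
∂²U/∂t² = -6t + 8, which takes both signs as t varies (negative for sufficiently large t). A diagonal entry of the Hessian changing sign means the Hessian is neither positive- nor negative-semidefinite on all of R^2.

neither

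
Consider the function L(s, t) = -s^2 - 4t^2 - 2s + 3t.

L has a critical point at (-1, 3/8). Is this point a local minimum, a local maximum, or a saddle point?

The Hessian of L is constant: H = [[-2, 0], [0, -8]].
det(H) = (-2)·(-8) − 0² = 16.
det(H) > 0 and tr(H) = -10 < 0, so H is negative definite and the point is a local maximum.

local maximum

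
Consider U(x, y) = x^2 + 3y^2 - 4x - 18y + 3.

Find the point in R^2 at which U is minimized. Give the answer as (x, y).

(2, 3)

U(x,y) separates as P(x) + Q(y) + 3, so its minimum is min P + min Q + 3.
P'(x) = 2x - 4 vanishes at x ∈ {2}; Q'(y) = 6y - 18 vanishes at y ∈ {3}.
Local minima of P (where P''>0): P(2)=-4. Local minima of Q: Q(3)=-27.
So the global minimum of U is P(2) + Q(3) + 3 = -4 − 27 + 3 = -28, attained at (2, 3).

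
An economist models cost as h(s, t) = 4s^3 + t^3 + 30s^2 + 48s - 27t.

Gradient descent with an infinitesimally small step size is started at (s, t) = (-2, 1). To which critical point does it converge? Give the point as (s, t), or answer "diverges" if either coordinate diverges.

(-1, 3)

h is separable, so gradient descent decouples: s follows -∂h/∂s, t follows -∂h/∂t.
∂h/∂s = 12(s + 1)(s + 4); at s=-2 this is -24, so s increases.
∂h/∂t = 3(t - 3)(t + 3); at t=1 this is -24, so t increases.
s converges to its nearest critical value -1 (a local min of the s-part); t converges to 3. The iterate converges to (-1, 3).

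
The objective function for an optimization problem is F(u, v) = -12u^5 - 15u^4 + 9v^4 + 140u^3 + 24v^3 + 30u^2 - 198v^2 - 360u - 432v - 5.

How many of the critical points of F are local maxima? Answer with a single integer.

F separates as a function of u plus a function of v, so ∇F=0 decouples.
∂F/∂u = -60(u - 2)(u - 1)(u + 1)(u + 3) = 0 at u ∈ {-3, -1, 1, 2}; ∂F/∂v = 36(v - 3)(v + 1)(v + 4) = 0 at v ∈ {-4, -1, 3}.
The Hessian is diagonal: diag(F_uu, F_vv). Second derivatives: F_uu(-3)=2400, F_uu(-1)=-720, F_uu(1)=480, F_uu(2)=-900; F_vv(-4)=756, F_vv(-1)=-432, F_vv(3)=1008.
Local maxima occur where both diagonal entries negative: (-1, -1), (2, -1). Count: 2.

2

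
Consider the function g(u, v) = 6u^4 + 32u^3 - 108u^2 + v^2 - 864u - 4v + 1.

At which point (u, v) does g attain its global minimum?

(3, 2)

g(u,v) separates as P(u) + Q(v) + 1, so its minimum is min P + min Q + 1.
P'(u) = 24(u - 3)(u + 3)(u + 4) vanishes at u ∈ {-4, -3, 3}; Q'(v) = 2v - 4 vanishes at v ∈ {2}.
Local minima of P (where P''>0): P(-4)=1216, P(3)=-2214. Local minima of Q: Q(2)=-4.
So the global minimum of g is P(3) + Q(2) + 1 = -2214 − 4 + 1 = -2217, attained at (3, 2).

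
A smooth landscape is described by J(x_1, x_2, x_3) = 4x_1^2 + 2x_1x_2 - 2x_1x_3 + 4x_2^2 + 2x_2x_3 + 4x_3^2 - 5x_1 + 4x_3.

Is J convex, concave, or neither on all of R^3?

J is quadratic, so its Hessian is the constant matrix H = [[8, 2, -2], [2, 8, 2], [-2, 2, 8]].
Leading principal minors: 8, 60, 400.
All positive ⇒ H ≻ 0 ⇒ convex.

convex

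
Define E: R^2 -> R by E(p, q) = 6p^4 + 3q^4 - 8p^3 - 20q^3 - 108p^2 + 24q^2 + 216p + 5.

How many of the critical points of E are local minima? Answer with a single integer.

E separates as a function of p plus a function of q, so ∇E=0 decouples.
∂E/∂p = 24(p - 3)(p - 1)(p + 3) = 0 at p ∈ {-3, 1, 3}; ∂E/∂q = 12q(q - 4)(q - 1) = 0 at q ∈ {0, 1, 4}.
The Hessian is diagonal: diag(E_pp, E_qq). Second derivatives: E_pp(-3)=576, E_pp(1)=-192, E_pp(3)=288; E_qq(0)=48, E_qq(1)=-36, E_qq(4)=144.
Local minima occur where both diagonal entries positive: (-3, 0), (-3, 4), (3, 0), (3, 4). Count: 4.

4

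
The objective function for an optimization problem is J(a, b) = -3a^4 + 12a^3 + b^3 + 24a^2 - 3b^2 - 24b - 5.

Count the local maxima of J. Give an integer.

2

J separates as a function of a plus a function of b, so ∇J=0 decouples.
∂J/∂a = -12a(a - 4)(a + 1) = 0 at a ∈ {-1, 0, 4}; ∂J/∂b = 3(b - 4)(b + 2) = 0 at b ∈ {-2, 4}.
The Hessian is diagonal: diag(J_aa, J_bb). Second derivatives: J_aa(-1)=-60, J_aa(0)=48, J_aa(4)=-240; J_bb(-2)=-18, J_bb(4)=18.
Local maxima occur where both diagonal entries negative: (-1, -2), (4, -2). Count: 2.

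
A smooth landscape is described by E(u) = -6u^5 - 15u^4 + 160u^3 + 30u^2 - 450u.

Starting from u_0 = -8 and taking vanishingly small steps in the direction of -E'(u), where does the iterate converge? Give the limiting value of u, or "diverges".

-5

E'(u) = -30(u - 3)(u - 1)(u + 1)(u + 5), so E'(-8) = -62370.
Gradient descent moves in the -E' direction, i.e. u is increasing.
The nearest critical point in that direction is u = -5, where E'' = 5760 > 0 (a local minimum). The iterate converges there.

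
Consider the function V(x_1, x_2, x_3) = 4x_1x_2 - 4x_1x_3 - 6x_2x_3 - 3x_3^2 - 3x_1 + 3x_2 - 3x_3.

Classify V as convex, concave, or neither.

V is quadratic, so its Hessian is the constant matrix H = [[0, 4, -4], [4, 0, -6], [-4, -6, -6]].
Leading principal minors: 0, -16, 288.
Neither pattern holds ⇒ H is indefinite ⇒ neither convex nor concave.

neither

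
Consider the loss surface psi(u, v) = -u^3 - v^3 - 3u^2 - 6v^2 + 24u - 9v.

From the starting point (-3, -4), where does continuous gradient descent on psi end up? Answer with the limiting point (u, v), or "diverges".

(-4, -3)

psi is separable, so gradient descent decouples: u follows -∂psi/∂u, v follows -∂psi/∂v.
∂psi/∂u = -3(u - 2)(u + 4); at u=-3 this is 15, so u decreases.
∂psi/∂v = -3(v + 1)(v + 3); at v=-4 this is -9, so v increases.
u converges to its nearest critical value -4 (a local min of the u-part); v converges to -3. The iterate converges to (-4, -3).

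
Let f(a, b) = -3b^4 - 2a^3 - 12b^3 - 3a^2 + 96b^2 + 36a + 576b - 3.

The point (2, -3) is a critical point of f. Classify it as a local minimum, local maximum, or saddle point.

The mixed partial ∂²f/∂a∂b is 0, so the Hessian at any point is diag(f_aa, f_bb) = diag(-6(2a + 1), 12(-3b^2 - 6b + 16)).
At (2, -3): H = diag(-30, 84).
The eigenvalues have opposite signs, so H is indefinite: a saddle point.

saddle point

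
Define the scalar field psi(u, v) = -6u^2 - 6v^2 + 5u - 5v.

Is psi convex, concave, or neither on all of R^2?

concave

psi is quadratic, so its Hessian is the constant matrix H = [[-12, 0], [0, -12]].
det(H) = 144, tr(H) = -24.
det(H) > 0 and tr(H) < 0, so H is negative definite everywhere: concave.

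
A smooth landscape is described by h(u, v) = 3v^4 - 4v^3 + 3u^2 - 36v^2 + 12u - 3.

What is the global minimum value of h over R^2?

h(u,v) separates as P(u) + Q(v) − 3, so its minimum is min P + min Q − 3.
P'(u) = 6u + 12 vanishes at u ∈ {-2}; Q'(v) = 12v(v - 3)(v + 2) vanishes at v ∈ {-2, 0, 3}.
Local minima of P (where P''>0): P(-2)=-12. Local minima of Q: Q(-2)=-64, Q(3)=-189.
So the global minimum of h is P(-2) + Q(3) − 3 = -12 − 189 − 3 = -204, attained at (-2, 3).

-204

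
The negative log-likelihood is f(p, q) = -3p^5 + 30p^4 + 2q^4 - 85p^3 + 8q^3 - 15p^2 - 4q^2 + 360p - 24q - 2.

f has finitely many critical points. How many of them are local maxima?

f separates as a function of p plus a function of q, so ∇f=0 decouples.
∂f/∂p = -15(p - 4)(p - 3)(p - 2)(p + 1) = 0 at p ∈ {-1, 2, 3, 4}; ∂f/∂q = 8(q - 1)(q + 1)(q + 3) = 0 at q ∈ {-3, -1, 1}.
The Hessian is diagonal: diag(f_pp, f_qq). Second derivatives: f_pp(-1)=900, f_pp(2)=-90, f_pp(3)=60, f_pp(4)=-150; f_qq(-3)=64, f_qq(-1)=-32, f_qq(1)=64.
Local maxima occur where both diagonal entries negative: (2, -1), (4, -1). Count: 2.

2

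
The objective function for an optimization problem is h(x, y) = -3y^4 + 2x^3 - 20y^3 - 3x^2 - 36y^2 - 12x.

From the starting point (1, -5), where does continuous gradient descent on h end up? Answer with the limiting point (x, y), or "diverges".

h is separable, so gradient descent decouples: x follows -∂h/∂x, y follows -∂h/∂y.
∂h/∂x = 6(x - 2)(x + 1); at x=1 this is -12, so x increases.
∂h/∂y = -12y(y + 2)(y + 3); at y=-5 this is 360, so y decreases.
The y-coordinate has no critical point in that direction and runs off to infinity.

diverges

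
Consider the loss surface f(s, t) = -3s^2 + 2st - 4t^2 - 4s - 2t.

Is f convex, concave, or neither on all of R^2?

concave

f is quadratic, so its Hessian is the constant matrix H = [[-6, 2], [2, -8]].
det(H) = 44, tr(H) = -14.
det(H) > 0 and tr(H) < 0, so H is negative definite everywhere: concave.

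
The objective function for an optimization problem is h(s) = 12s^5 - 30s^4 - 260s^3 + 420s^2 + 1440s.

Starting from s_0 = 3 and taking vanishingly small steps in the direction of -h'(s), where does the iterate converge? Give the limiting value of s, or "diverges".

4

h'(s) = 60(s - 4)(s - 2)(s + 1)(s + 3), so h'(3) = -1440.
Gradient descent moves in the -h' direction, i.e. s is increasing.
The nearest critical point in that direction is s = 4, where h'' = 4200 > 0 (a local minimum). The iterate converges there.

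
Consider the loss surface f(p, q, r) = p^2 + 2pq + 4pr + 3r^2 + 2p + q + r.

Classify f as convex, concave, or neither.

f is quadratic, so its Hessian is the constant matrix H = [[2, 2, 4], [2, 0, 0], [4, 0, 6]].
Leading principal minors: 2, -4, -24.
Neither pattern holds ⇒ H is indefinite ⇒ neither convex nor concave.

neither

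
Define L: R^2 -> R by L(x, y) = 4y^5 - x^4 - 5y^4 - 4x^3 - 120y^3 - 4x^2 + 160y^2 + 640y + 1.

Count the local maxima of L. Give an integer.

L separates as a function of x plus a function of y, so ∇L=0 decouples.
∂L/∂x = -4x(x + 1)(x + 2) = 0 at x ∈ {-2, -1, 0}; ∂L/∂y = 20(y - 4)(y - 2)(y + 1)(y + 4) = 0 at y ∈ {-4, -1, 2, 4}.
The Hessian is diagonal: diag(L_xx, L_yy). Second derivatives: L_xx(-2)=-8, L_xx(-1)=4, L_xx(0)=-8; L_yy(-4)=-2880, L_yy(-1)=900, L_yy(2)=-720, L_yy(4)=1600.
Local maxima occur where both diagonal entries negative: (-2, -4), (-2, 2), (0, -4), (0, 2). Count: 4.

4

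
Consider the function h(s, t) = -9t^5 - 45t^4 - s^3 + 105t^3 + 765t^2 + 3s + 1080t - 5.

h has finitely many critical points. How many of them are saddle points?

h separates as a function of s plus a function of t, so ∇h=0 decouples.
∂h/∂s = -3(s - 1)(s + 1) = 0 at s ∈ {-1, 1}; ∂h/∂t = -45(t - 3)(t + 1)(t + 2)(t + 4) = 0 at t ∈ {-4, -2, -1, 3}.
The Hessian is diagonal: diag(h_ss, h_tt). Second derivatives: h_ss(-1)=6, h_ss(1)=-6; h_tt(-4)=1890, h_tt(-2)=-450, h_tt(-1)=540, h_tt(3)=-6300.
Saddle points occur where the two diagonal entries have opposite signs: (-1, -2), (-1, 3), (1, -4), (1, -1). Count: 4.

4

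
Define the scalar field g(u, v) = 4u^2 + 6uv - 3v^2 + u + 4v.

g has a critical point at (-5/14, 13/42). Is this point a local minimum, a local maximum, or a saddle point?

The Hessian of g is constant: H = [[8, 6], [6, -6]].
det(H) = 8·(-6) − 6² = -84.
Since det(H) < 0, H is indefinite and the critical point is a saddle point.

saddle point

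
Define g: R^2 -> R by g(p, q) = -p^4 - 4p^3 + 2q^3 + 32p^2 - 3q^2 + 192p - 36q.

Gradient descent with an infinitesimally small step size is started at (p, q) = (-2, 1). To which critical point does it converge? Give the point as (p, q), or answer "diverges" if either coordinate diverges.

(-3, 3)

g is separable, so gradient descent decouples: p follows -∂g/∂p, q follows -∂g/∂q.
∂g/∂p = -4(p - 4)(p + 3)(p + 4); at p=-2 this is 48, so p decreases.
∂g/∂q = 6(q - 3)(q + 2); at q=1 this is -36, so q increases.
p converges to its nearest critical value -3 (a local min of the p-part); q converges to 3. The iterate converges to (-3, 3).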